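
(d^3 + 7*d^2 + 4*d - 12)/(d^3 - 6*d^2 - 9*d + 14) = (d + 6)/(d - 7)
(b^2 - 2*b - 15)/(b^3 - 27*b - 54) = (b - 5)/(b^2 - 3*b - 18)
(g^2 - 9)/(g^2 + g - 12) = (g + 3)/(g + 4)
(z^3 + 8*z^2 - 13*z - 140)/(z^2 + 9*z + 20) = (z^2 + 3*z - 28)/(z + 4)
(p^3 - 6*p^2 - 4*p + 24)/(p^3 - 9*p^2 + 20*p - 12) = (p + 2)/(p - 1)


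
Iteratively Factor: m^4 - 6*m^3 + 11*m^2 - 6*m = (m - 2)*(m^3 - 4*m^2 + 3*m) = (m - 2)*(m - 1)*(m^2 - 3*m) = m*(m - 2)*(m - 1)*(m - 3)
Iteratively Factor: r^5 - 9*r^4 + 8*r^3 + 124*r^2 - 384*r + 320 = (r - 2)*(r^4 - 7*r^3 - 6*r^2 + 112*r - 160) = (r - 5)*(r - 2)*(r^3 - 2*r^2 - 16*r + 32) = (r - 5)*(r - 2)^2*(r^2 - 16) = (r - 5)*(r - 4)*(r - 2)^2*(r + 4)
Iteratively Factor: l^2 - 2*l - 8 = (l - 4)*(l + 2)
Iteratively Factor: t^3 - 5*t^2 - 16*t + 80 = (t - 4)*(t^2 - t - 20) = (t - 4)*(t + 4)*(t - 5)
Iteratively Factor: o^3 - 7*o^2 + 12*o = (o)*(o^2 - 7*o + 12) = o*(o - 3)*(o - 4)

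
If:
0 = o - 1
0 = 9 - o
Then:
No Solution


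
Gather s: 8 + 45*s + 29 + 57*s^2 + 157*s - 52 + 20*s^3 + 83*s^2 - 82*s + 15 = 20*s^3 + 140*s^2 + 120*s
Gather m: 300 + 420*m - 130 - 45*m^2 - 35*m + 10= -45*m^2 + 385*m + 180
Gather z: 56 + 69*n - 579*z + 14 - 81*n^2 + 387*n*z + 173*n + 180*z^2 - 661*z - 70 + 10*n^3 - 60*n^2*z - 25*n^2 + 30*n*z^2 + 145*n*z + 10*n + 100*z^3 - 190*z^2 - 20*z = 10*n^3 - 106*n^2 + 252*n + 100*z^3 + z^2*(30*n - 10) + z*(-60*n^2 + 532*n - 1260)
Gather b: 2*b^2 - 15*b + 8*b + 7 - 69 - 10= 2*b^2 - 7*b - 72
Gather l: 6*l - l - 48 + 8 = 5*l - 40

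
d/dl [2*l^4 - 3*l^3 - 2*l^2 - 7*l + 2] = 8*l^3 - 9*l^2 - 4*l - 7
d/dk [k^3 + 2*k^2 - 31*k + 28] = 3*k^2 + 4*k - 31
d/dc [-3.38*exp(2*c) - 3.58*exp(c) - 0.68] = (-6.76*exp(c) - 3.58)*exp(c)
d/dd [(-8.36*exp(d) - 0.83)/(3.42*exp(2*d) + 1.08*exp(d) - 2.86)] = (28.5912*exp(2*d) + 5.6772*exp(d) + 24.806)*exp(d)/(11.6964*exp(4*d) + 7.3872*exp(3*d) - 18.396*exp(2*d) - 6.1776*exp(d) + 8.1796)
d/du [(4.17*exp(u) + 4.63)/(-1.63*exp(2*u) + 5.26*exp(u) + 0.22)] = (6.7971*exp(2*u) + 15.0938*exp(u) - 23.4364)*exp(u)/(2.6569*exp(4*u) - 17.1476*exp(3*u) + 26.9504*exp(2*u) + 2.3144*exp(u) + 0.0484)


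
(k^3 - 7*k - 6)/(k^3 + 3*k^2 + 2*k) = (k - 3)/k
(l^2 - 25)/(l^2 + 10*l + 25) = (l - 5)/(l + 5)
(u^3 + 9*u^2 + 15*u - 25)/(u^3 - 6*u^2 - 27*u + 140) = (u^2 + 4*u - 5)/(u^2 - 11*u + 28)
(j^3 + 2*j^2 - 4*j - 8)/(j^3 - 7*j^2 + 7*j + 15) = (j^3 + 2*j^2 - 4*j - 8)/(j^3 - 7*j^2 + 7*j + 15)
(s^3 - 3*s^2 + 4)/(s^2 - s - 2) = s - 2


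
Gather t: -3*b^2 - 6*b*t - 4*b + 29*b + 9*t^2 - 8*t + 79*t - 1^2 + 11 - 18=-3*b^2 + 25*b + 9*t^2 + t*(71 - 6*b) - 8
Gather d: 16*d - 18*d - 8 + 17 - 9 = -2*d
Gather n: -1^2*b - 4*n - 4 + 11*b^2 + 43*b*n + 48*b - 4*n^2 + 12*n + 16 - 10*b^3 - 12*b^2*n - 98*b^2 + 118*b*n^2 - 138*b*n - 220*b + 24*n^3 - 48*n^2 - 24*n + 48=-10*b^3 - 87*b^2 - 173*b + 24*n^3 + n^2*(118*b - 52) + n*(-12*b^2 - 95*b - 16) + 60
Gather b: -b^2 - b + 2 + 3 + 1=-b^2 - b + 6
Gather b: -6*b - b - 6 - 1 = -7*b - 7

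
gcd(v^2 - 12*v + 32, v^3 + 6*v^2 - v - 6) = 1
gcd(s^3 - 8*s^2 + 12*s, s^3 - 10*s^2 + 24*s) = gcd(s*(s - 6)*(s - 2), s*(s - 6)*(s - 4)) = s^2 - 6*s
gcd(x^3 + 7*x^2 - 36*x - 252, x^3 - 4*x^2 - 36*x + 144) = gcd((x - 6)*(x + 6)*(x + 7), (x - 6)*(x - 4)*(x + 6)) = x^2 - 36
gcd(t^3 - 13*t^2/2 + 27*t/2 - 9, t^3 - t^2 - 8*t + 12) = t - 2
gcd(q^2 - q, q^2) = q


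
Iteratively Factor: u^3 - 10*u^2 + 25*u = (u - 5)*(u^2 - 5*u) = u*(u - 5)*(u - 5)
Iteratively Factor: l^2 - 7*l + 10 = (l - 2)*(l - 5)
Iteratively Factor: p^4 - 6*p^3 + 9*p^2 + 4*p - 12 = (p - 2)*(p^3 - 4*p^2 + p + 6) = (p - 2)^2*(p^2 - 2*p - 3) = (p - 2)^2*(p + 1)*(p - 3)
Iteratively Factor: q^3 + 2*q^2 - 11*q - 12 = (q - 3)*(q^2 + 5*q + 4) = (q - 3)*(q + 4)*(q + 1)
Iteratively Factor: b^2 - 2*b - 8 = (b + 2)*(b - 4)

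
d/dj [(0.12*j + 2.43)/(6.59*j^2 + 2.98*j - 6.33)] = (0.7908*j^2 + 0.3576*j - (0.12*j + 2.43)*(13.18*j + 2.98) - 0.7596)/(6.59*j^2 + 2.98*j - 6.33)^2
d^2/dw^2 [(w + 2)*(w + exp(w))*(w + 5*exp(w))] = 6*w^2*exp(w) + 20*w*exp(2*w) + 36*w*exp(w) + 6*w + 60*exp(2*w) + 36*exp(w) + 4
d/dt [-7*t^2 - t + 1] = -14*t - 1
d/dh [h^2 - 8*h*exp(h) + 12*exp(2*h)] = -8*h*exp(h) + 2*h + 24*exp(2*h) - 8*exp(h)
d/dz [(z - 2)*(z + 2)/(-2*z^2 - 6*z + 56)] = 3*(-z^2 + 16*z - 4)/(2*(z^4 + 6*z^3 - 47*z^2 - 168*z + 784))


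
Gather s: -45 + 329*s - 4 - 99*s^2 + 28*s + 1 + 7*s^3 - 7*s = 7*s^3 - 99*s^2 + 350*s - 48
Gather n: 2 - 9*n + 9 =11 - 9*n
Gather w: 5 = 5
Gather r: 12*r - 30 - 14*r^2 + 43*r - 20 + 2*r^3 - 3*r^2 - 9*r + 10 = 2*r^3 - 17*r^2 + 46*r - 40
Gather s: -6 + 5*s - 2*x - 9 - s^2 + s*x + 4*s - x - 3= -s^2 + s*(x + 9) - 3*x - 18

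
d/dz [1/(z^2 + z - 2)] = (-2*z - 1)/(z^2 + z - 2)^2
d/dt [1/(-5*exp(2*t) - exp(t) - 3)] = (10*exp(t) + 1)*exp(t)/(5*exp(2*t) + exp(t) + 3)^2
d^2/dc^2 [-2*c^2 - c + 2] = -4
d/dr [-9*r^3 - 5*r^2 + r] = -27*r^2 - 10*r + 1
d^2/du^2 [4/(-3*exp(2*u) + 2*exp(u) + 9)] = 8*(4*(3*exp(u) - 1)^2*exp(u) + (6*exp(u) - 1)*(-3*exp(2*u) + 2*exp(u) + 9))*exp(u)/(-3*exp(2*u) + 2*exp(u) + 9)^3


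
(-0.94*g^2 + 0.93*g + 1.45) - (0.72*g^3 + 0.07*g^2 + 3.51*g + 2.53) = -0.72*g^3 - 1.01*g^2 - 2.58*g - 1.08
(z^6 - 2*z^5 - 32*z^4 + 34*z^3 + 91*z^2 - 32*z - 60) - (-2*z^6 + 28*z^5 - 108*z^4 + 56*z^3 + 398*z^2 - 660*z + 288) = 3*z^6 - 30*z^5 + 76*z^4 - 22*z^3 - 307*z^2 + 628*z - 348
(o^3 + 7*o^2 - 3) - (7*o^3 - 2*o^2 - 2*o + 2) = -6*o^3 + 9*o^2 + 2*o - 5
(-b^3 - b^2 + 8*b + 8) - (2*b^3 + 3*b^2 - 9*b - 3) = -3*b^3 - 4*b^2 + 17*b + 11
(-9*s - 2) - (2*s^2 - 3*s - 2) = -2*s^2 - 6*s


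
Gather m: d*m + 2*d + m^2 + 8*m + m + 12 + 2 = 2*d + m^2 + m*(d + 9) + 14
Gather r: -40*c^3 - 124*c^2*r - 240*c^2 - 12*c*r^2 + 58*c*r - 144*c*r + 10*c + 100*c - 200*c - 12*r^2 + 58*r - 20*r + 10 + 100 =-40*c^3 - 240*c^2 - 90*c + r^2*(-12*c - 12) + r*(-124*c^2 - 86*c + 38) + 110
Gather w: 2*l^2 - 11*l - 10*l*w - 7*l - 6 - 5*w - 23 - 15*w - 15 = 2*l^2 - 18*l + w*(-10*l - 20) - 44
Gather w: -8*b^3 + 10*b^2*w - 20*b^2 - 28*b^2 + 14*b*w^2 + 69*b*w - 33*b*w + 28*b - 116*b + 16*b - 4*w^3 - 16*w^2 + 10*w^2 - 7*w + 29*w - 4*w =-8*b^3 - 48*b^2 - 72*b - 4*w^3 + w^2*(14*b - 6) + w*(10*b^2 + 36*b + 18)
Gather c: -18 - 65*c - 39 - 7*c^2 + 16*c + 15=-7*c^2 - 49*c - 42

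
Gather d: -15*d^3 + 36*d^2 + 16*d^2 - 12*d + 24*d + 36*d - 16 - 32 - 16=-15*d^3 + 52*d^2 + 48*d - 64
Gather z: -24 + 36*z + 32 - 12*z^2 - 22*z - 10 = -12*z^2 + 14*z - 2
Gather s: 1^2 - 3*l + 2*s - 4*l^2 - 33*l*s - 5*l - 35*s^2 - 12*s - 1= -4*l^2 - 8*l - 35*s^2 + s*(-33*l - 10)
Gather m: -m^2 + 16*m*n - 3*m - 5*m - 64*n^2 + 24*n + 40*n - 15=-m^2 + m*(16*n - 8) - 64*n^2 + 64*n - 15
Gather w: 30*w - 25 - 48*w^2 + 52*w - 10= -48*w^2 + 82*w - 35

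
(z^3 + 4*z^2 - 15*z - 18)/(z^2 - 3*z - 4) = (z^2 + 3*z - 18)/(z - 4)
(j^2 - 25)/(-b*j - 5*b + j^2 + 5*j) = (5 - j)/(b - j)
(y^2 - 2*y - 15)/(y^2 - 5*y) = (y + 3)/y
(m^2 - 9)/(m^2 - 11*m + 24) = (m + 3)/(m - 8)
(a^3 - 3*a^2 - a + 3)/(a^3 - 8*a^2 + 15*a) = (a^2 - 1)/(a*(a - 5))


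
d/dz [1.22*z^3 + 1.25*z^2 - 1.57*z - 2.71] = 3.66*z^2 + 2.5*z - 1.57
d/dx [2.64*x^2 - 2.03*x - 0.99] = 5.28*x - 2.03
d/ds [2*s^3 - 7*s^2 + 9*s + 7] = 6*s^2 - 14*s + 9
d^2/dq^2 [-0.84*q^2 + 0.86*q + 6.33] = -1.68000000000000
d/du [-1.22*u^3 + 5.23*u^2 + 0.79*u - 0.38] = -3.66*u^2 + 10.46*u + 0.79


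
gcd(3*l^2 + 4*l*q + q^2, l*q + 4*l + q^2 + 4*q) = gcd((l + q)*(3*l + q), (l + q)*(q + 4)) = l + q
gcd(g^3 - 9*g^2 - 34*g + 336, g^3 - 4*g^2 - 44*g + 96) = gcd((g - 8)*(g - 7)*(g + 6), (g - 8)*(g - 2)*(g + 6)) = g^2 - 2*g - 48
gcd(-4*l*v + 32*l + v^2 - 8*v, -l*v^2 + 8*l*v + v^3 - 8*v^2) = v - 8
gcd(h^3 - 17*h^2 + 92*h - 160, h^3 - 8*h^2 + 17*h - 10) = h - 5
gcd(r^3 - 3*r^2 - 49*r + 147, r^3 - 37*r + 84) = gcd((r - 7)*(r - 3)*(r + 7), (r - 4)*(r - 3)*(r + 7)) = r^2 + 4*r - 21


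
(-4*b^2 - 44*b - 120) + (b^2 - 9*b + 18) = -3*b^2 - 53*b - 102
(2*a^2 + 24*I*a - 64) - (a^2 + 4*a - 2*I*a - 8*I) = a^2 - 4*a + 26*I*a - 64 + 8*I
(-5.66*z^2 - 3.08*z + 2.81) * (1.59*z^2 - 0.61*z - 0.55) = -8.9994*z^4 - 1.4446*z^3 + 9.4597*z^2 - 0.0200999999999998*z - 1.5455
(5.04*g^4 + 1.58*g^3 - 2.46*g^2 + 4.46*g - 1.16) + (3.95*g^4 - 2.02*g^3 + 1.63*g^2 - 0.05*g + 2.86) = 8.99*g^4 - 0.44*g^3 - 0.83*g^2 + 4.41*g + 1.7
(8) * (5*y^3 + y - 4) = 40*y^3 + 8*y - 32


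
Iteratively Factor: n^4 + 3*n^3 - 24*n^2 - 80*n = (n)*(n^3 + 3*n^2 - 24*n - 80) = n*(n - 5)*(n^2 + 8*n + 16) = n*(n - 5)*(n + 4)*(n + 4)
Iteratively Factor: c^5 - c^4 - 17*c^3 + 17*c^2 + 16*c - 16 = (c - 4)*(c^4 + 3*c^3 - 5*c^2 - 3*c + 4) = (c - 4)*(c + 4)*(c^3 - c^2 - c + 1) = (c - 4)*(c - 1)*(c + 4)*(c^2 - 1) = (c - 4)*(c - 1)^2*(c + 4)*(c + 1)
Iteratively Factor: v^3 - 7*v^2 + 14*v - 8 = (v - 1)*(v^2 - 6*v + 8) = (v - 2)*(v - 1)*(v - 4)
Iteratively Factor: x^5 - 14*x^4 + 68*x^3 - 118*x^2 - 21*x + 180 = (x - 4)*(x^4 - 10*x^3 + 28*x^2 - 6*x - 45) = (x - 5)*(x - 4)*(x^3 - 5*x^2 + 3*x + 9) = (x - 5)*(x - 4)*(x - 3)*(x^2 - 2*x - 3) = (x - 5)*(x - 4)*(x - 3)^2*(x + 1)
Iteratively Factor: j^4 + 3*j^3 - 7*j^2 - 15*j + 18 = (j - 2)*(j^3 + 5*j^2 + 3*j - 9) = (j - 2)*(j + 3)*(j^2 + 2*j - 3) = (j - 2)*(j - 1)*(j + 3)*(j + 3)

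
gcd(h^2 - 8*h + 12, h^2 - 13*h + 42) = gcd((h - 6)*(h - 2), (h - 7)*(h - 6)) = h - 6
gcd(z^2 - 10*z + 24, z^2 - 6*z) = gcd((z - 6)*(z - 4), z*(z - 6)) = z - 6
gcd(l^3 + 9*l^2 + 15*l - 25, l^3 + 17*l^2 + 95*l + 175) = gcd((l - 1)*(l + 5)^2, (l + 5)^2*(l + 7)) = l^2 + 10*l + 25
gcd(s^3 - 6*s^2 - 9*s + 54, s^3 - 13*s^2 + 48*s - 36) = s - 6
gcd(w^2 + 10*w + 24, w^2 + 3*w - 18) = w + 6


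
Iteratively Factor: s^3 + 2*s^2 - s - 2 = (s + 1)*(s^2 + s - 2) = (s + 1)*(s + 2)*(s - 1)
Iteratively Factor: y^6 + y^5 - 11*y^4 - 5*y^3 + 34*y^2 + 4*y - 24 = (y + 3)*(y^5 - 2*y^4 - 5*y^3 + 10*y^2 + 4*y - 8) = (y - 2)*(y + 3)*(y^4 - 5*y^2 + 4) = (y - 2)^2*(y + 3)*(y^3 + 2*y^2 - y - 2) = (y - 2)^2*(y + 2)*(y + 3)*(y^2 - 1) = (y - 2)^2*(y + 1)*(y + 2)*(y + 3)*(y - 1)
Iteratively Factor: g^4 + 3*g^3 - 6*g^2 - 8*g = (g + 1)*(g^3 + 2*g^2 - 8*g) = g*(g + 1)*(g^2 + 2*g - 8) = g*(g + 1)*(g + 4)*(g - 2)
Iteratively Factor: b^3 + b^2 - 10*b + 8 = (b - 2)*(b^2 + 3*b - 4) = (b - 2)*(b + 4)*(b - 1)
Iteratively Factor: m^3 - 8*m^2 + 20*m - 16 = (m - 4)*(m^2 - 4*m + 4) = (m - 4)*(m - 2)*(m - 2)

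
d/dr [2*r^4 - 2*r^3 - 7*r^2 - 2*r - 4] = 8*r^3 - 6*r^2 - 14*r - 2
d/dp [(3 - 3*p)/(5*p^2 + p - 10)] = 3*(-5*p^2 - p + (p - 1)*(10*p + 1) + 10)/(5*p^2 + p - 10)^2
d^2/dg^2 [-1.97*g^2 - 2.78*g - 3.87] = -3.94000000000000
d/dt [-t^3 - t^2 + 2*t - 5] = -3*t^2 - 2*t + 2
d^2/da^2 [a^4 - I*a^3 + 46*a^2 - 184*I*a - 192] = 12*a^2 - 6*I*a + 92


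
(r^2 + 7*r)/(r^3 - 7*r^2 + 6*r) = (r + 7)/(r^2 - 7*r + 6)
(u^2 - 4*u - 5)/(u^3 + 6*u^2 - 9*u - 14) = (u - 5)/(u^2 + 5*u - 14)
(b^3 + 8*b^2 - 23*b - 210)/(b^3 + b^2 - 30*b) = (b + 7)/b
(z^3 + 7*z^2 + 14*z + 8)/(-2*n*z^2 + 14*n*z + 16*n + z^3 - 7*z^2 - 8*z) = (z^2 + 6*z + 8)/(-2*n*z + 16*n + z^2 - 8*z)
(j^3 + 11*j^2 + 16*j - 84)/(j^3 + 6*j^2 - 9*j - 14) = (j + 6)/(j + 1)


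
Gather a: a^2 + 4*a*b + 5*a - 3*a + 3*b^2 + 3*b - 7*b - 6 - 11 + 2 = a^2 + a*(4*b + 2) + 3*b^2 - 4*b - 15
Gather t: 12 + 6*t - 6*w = 6*t - 6*w + 12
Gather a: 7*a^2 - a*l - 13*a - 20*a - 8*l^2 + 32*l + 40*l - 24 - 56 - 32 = 7*a^2 + a*(-l - 33) - 8*l^2 + 72*l - 112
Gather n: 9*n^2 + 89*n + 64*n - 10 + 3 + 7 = 9*n^2 + 153*n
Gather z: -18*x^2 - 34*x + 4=-18*x^2 - 34*x + 4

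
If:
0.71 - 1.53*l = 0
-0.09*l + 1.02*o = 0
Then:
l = 0.46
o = 0.04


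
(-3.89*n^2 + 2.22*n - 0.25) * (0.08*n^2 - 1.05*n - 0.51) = -0.3112*n^4 + 4.2621*n^3 - 0.3671*n^2 - 0.8697*n + 0.1275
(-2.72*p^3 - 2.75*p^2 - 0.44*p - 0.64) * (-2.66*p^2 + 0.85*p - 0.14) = 7.2352*p^5 + 5.003*p^4 - 0.7863*p^3 + 1.7134*p^2 - 0.4824*p + 0.0896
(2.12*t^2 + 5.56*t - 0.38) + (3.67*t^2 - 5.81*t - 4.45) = 5.79*t^2 - 0.25*t - 4.83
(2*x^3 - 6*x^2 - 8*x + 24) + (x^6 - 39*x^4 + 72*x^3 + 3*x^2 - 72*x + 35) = x^6 - 39*x^4 + 74*x^3 - 3*x^2 - 80*x + 59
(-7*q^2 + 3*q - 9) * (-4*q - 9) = 28*q^3 + 51*q^2 + 9*q + 81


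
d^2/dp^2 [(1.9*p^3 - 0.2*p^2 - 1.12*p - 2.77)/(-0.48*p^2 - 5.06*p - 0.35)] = (7.105427357601e-15*p^4 - 97.110704*p^3 - 16.561752*p^2 + 37.841196*p + 136.995184)/(0.110592*p^6 + 3.497472*p^5 + 37.111104*p^4 + 134.654696*p^3 + 27.06018*p^2 + 1.85955*p + 0.042875)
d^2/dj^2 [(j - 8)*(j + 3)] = 2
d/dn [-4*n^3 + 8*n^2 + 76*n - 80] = -12*n^2 + 16*n + 76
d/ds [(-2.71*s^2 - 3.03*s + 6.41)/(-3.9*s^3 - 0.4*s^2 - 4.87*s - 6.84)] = (-10.569*s^4 - 23.634*s^3 + 86.9827*s^2 + 42.2008*s + 51.9419)/(15.21*s^6 + 3.12*s^5 + 38.146*s^4 + 57.248*s^3 + 29.1889*s^2 + 66.6216*s + 46.7856)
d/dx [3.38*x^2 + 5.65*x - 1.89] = 6.76*x + 5.65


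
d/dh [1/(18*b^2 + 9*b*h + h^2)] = (-9*b - 2*h)/(18*b^2 + 9*b*h + h^2)^2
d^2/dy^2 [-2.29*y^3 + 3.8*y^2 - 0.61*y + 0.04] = 7.6 - 13.74*y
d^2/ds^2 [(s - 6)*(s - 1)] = 2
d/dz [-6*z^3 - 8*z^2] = 2*z*(-9*z - 8)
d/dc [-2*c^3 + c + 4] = 1 - 6*c^2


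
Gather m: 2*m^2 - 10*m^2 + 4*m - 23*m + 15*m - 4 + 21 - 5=-8*m^2 - 4*m + 12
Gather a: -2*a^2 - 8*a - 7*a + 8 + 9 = -2*a^2 - 15*a + 17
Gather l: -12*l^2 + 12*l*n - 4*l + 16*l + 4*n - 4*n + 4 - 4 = -12*l^2 + l*(12*n + 12)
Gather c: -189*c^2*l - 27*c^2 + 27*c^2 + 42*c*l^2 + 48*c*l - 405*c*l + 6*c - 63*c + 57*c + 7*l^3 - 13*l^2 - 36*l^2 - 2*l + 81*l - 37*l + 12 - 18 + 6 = -189*c^2*l + c*(42*l^2 - 357*l) + 7*l^3 - 49*l^2 + 42*l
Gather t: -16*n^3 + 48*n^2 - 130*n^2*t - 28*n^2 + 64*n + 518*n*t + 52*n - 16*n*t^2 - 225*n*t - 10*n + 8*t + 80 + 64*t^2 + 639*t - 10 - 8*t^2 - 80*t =-16*n^3 + 20*n^2 + 106*n + t^2*(56 - 16*n) + t*(-130*n^2 + 293*n + 567) + 70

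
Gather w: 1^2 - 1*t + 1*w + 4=-t + w + 5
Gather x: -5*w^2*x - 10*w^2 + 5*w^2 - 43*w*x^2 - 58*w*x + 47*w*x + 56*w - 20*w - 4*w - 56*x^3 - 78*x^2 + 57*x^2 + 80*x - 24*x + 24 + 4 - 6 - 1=-5*w^2 + 32*w - 56*x^3 + x^2*(-43*w - 21) + x*(-5*w^2 - 11*w + 56) + 21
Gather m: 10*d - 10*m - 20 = 10*d - 10*m - 20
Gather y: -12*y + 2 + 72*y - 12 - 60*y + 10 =0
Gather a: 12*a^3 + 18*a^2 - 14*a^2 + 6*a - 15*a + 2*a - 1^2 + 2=12*a^3 + 4*a^2 - 7*a + 1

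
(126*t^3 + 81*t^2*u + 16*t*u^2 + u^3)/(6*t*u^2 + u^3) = 21*t^2/u^2 + 10*t/u + 1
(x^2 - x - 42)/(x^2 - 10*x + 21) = (x + 6)/(x - 3)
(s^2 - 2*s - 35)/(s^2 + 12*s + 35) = (s - 7)/(s + 7)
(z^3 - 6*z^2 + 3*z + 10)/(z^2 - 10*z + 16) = (z^2 - 4*z - 5)/(z - 8)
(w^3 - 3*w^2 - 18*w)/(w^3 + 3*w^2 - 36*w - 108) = w/(w + 6)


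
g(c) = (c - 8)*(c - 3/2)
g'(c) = 2*c - 19/2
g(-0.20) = 13.94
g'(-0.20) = -9.90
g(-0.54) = 17.42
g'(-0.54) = -10.58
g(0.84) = 4.73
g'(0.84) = -7.82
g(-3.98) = 65.65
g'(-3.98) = -17.46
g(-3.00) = 49.50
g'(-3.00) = -15.50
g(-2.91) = 48.11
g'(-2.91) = -15.32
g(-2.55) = 42.73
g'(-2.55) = -14.60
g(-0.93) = 21.70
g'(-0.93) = -11.36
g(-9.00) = 178.50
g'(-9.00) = -27.50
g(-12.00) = 270.00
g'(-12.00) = -33.50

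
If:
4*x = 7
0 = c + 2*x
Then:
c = -7/2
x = 7/4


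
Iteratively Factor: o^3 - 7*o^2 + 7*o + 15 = (o - 3)*(o^2 - 4*o - 5) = (o - 5)*(o - 3)*(o + 1)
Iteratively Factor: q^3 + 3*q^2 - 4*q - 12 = (q - 2)*(q^2 + 5*q + 6) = (q - 2)*(q + 3)*(q + 2)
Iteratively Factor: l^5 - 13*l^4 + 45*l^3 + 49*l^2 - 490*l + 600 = (l - 5)*(l^4 - 8*l^3 + 5*l^2 + 74*l - 120) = (l - 5)^2*(l^3 - 3*l^2 - 10*l + 24) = (l - 5)^2*(l - 2)*(l^2 - l - 12) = (l - 5)^2*(l - 4)*(l - 2)*(l + 3)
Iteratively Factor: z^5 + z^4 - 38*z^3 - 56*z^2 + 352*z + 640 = (z + 4)*(z^4 - 3*z^3 - 26*z^2 + 48*z + 160) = (z + 2)*(z + 4)*(z^3 - 5*z^2 - 16*z + 80) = (z - 4)*(z + 2)*(z + 4)*(z^2 - z - 20) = (z - 4)*(z + 2)*(z + 4)^2*(z - 5)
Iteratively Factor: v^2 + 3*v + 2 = (v + 1)*(v + 2)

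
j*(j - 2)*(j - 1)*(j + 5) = j^4 + 2*j^3 - 13*j^2 + 10*j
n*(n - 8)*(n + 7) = n^3 - n^2 - 56*n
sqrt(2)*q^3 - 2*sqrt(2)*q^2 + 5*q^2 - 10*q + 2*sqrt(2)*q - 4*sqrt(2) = (q - 2)*(q + 2*sqrt(2))*(sqrt(2)*q + 1)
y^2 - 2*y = y*(y - 2)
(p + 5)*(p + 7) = p^2 + 12*p + 35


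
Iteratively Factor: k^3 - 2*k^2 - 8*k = (k)*(k^2 - 2*k - 8) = k*(k + 2)*(k - 4)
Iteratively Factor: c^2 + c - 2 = (c + 2)*(c - 1)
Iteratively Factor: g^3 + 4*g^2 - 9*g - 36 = (g + 3)*(g^2 + g - 12) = (g - 3)*(g + 3)*(g + 4)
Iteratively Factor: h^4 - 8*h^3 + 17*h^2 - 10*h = (h - 5)*(h^3 - 3*h^2 + 2*h) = (h - 5)*(h - 1)*(h^2 - 2*h) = (h - 5)*(h - 2)*(h - 1)*(h)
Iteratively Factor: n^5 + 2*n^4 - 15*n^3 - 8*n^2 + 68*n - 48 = (n + 3)*(n^4 - n^3 - 12*n^2 + 28*n - 16) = (n - 1)*(n + 3)*(n^3 - 12*n + 16) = (n - 1)*(n + 3)*(n + 4)*(n^2 - 4*n + 4) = (n - 2)*(n - 1)*(n + 3)*(n + 4)*(n - 2)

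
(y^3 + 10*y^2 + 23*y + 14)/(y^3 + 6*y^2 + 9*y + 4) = (y^2 + 9*y + 14)/(y^2 + 5*y + 4)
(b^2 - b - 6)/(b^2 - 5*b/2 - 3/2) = 2*(b + 2)/(2*b + 1)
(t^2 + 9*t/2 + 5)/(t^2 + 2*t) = (t + 5/2)/t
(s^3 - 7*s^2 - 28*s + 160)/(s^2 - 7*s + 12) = (s^2 - 3*s - 40)/(s - 3)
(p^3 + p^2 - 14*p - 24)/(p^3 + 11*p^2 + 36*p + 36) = (p - 4)/(p + 6)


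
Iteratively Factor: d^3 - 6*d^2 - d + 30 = (d - 5)*(d^2 - d - 6) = (d - 5)*(d + 2)*(d - 3)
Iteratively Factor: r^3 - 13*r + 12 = (r - 3)*(r^2 + 3*r - 4) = (r - 3)*(r + 4)*(r - 1)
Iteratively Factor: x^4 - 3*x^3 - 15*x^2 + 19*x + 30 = (x - 2)*(x^3 - x^2 - 17*x - 15) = (x - 2)*(x + 1)*(x^2 - 2*x - 15) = (x - 5)*(x - 2)*(x + 1)*(x + 3)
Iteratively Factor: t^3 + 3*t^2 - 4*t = (t + 4)*(t^2 - t) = (t - 1)*(t + 4)*(t)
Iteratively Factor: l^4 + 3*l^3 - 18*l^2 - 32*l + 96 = (l + 4)*(l^3 - l^2 - 14*l + 24) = (l + 4)^2*(l^2 - 5*l + 6) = (l - 2)*(l + 4)^2*(l - 3)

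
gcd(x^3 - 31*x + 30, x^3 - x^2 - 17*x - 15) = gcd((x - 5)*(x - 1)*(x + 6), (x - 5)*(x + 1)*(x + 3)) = x - 5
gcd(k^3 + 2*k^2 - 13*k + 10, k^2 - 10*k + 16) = k - 2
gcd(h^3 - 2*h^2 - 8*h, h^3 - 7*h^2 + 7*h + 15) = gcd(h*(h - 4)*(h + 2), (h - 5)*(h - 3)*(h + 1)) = 1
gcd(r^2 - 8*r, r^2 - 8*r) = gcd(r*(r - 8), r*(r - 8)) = r^2 - 8*r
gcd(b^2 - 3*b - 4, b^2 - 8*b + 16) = b - 4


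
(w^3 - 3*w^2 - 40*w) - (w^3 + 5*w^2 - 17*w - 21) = -8*w^2 - 23*w + 21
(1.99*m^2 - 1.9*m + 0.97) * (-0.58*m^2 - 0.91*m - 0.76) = -1.1542*m^4 - 0.7089*m^3 - 0.346*m^2 + 0.5613*m - 0.7372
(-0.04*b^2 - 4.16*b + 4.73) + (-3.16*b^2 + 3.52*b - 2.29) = -3.2*b^2 - 0.64*b + 2.44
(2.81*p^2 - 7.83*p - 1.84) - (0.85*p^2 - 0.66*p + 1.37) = 1.96*p^2 - 7.17*p - 3.21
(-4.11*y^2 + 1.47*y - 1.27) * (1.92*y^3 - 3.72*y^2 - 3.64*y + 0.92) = -7.8912*y^5 + 18.1116*y^4 + 7.0536*y^3 - 4.4076*y^2 + 5.9752*y - 1.1684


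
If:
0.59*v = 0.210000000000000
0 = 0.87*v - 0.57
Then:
No Solution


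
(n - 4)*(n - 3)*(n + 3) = n^3 - 4*n^2 - 9*n + 36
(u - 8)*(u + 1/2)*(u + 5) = u^3 - 5*u^2/2 - 83*u/2 - 20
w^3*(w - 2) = w^4 - 2*w^3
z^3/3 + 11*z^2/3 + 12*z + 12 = (z/3 + 1)*(z + 2)*(z + 6)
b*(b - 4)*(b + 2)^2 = b^4 - 12*b^2 - 16*b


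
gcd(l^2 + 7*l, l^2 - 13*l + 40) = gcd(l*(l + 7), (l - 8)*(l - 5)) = 1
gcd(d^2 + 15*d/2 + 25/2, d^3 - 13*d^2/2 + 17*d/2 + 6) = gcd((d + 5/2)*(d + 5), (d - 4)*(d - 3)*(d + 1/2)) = 1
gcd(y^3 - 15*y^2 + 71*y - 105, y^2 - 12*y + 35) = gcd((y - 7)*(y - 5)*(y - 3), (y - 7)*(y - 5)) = y^2 - 12*y + 35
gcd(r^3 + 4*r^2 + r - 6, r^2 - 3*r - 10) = r + 2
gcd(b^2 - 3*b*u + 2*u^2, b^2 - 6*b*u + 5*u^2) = -b + u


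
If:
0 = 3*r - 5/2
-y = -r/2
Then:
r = 5/6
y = 5/12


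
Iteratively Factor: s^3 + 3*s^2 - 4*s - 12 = (s - 2)*(s^2 + 5*s + 6) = (s - 2)*(s + 3)*(s + 2)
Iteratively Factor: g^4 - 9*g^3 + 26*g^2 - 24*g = (g - 4)*(g^3 - 5*g^2 + 6*g) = g*(g - 4)*(g^2 - 5*g + 6) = g*(g - 4)*(g - 3)*(g - 2)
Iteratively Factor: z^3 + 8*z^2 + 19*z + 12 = (z + 3)*(z^2 + 5*z + 4) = (z + 1)*(z + 3)*(z + 4)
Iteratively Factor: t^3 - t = (t)*(t^2 - 1) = t*(t - 1)*(t + 1)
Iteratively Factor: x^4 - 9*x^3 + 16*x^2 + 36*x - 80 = (x + 2)*(x^3 - 11*x^2 + 38*x - 40) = (x - 4)*(x + 2)*(x^2 - 7*x + 10) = (x - 4)*(x - 2)*(x + 2)*(x - 5)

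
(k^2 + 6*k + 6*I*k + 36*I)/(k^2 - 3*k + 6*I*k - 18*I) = (k + 6)/(k - 3)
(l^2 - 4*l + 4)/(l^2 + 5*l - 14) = (l - 2)/(l + 7)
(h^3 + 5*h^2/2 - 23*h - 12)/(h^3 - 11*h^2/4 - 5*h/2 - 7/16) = 8*(h^2 + 2*h - 24)/(8*h^2 - 26*h - 7)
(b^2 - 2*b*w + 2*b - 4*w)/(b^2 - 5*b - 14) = (b - 2*w)/(b - 7)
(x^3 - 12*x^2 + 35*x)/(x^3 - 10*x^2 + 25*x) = (x - 7)/(x - 5)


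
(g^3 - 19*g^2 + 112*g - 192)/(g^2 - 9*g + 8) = (g^2 - 11*g + 24)/(g - 1)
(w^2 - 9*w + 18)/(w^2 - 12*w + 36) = (w - 3)/(w - 6)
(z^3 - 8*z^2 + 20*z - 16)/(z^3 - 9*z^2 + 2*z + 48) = (z^3 - 8*z^2 + 20*z - 16)/(z^3 - 9*z^2 + 2*z + 48)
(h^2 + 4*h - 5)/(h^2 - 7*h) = (h^2 + 4*h - 5)/(h*(h - 7))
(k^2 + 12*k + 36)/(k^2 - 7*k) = (k^2 + 12*k + 36)/(k*(k - 7))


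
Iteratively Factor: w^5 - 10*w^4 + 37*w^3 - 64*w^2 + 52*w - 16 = (w - 1)*(w^4 - 9*w^3 + 28*w^2 - 36*w + 16) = (w - 4)*(w - 1)*(w^3 - 5*w^2 + 8*w - 4) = (w - 4)*(w - 1)^2*(w^2 - 4*w + 4) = (w - 4)*(w - 2)*(w - 1)^2*(w - 2)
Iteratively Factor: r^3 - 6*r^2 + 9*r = (r - 3)*(r^2 - 3*r) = (r - 3)^2*(r)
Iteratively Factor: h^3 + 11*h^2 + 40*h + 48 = (h + 3)*(h^2 + 8*h + 16) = (h + 3)*(h + 4)*(h + 4)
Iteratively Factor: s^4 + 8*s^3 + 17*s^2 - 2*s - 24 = (s + 2)*(s^3 + 6*s^2 + 5*s - 12) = (s + 2)*(s + 4)*(s^2 + 2*s - 3) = (s + 2)*(s + 3)*(s + 4)*(s - 1)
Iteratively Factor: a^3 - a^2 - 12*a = (a + 3)*(a^2 - 4*a) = a*(a + 3)*(a - 4)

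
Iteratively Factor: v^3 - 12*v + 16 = (v + 4)*(v^2 - 4*v + 4) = (v - 2)*(v + 4)*(v - 2)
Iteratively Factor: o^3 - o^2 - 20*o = (o - 5)*(o^2 + 4*o) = (o - 5)*(o + 4)*(o)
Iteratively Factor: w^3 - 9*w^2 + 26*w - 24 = (w - 3)*(w^2 - 6*w + 8) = (w - 3)*(w - 2)*(w - 4)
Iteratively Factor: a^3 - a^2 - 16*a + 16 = (a + 4)*(a^2 - 5*a + 4) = (a - 1)*(a + 4)*(a - 4)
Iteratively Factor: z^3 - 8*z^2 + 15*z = (z)*(z^2 - 8*z + 15) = z*(z - 3)*(z - 5)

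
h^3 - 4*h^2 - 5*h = h*(h - 5)*(h + 1)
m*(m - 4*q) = m^2 - 4*m*q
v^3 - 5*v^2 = v^2*(v - 5)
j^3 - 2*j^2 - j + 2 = (j - 2)*(j - 1)*(j + 1)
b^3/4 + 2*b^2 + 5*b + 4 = (b/4 + 1/2)*(b + 2)*(b + 4)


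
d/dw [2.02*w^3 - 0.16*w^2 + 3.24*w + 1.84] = 6.06*w^2 - 0.32*w + 3.24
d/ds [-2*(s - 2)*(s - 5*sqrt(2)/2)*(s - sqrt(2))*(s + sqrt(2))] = -8*s^3 + 12*s^2 + 15*sqrt(2)*s^2 - 20*sqrt(2)*s + 8*s - 10*sqrt(2) - 8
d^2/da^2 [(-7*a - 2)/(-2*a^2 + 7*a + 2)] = 2*(3*(15 - 14*a)*(-2*a^2 + 7*a + 2) - (4*a - 7)^2*(7*a + 2))/(-2*a^2 + 7*a + 2)^3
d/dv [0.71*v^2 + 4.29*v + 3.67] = 1.42*v + 4.29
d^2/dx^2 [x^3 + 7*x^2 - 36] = 6*x + 14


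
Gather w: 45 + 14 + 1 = 60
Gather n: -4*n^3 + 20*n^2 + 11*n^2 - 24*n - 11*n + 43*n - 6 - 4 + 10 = -4*n^3 + 31*n^2 + 8*n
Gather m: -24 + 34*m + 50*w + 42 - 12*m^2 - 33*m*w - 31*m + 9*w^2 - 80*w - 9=-12*m^2 + m*(3 - 33*w) + 9*w^2 - 30*w + 9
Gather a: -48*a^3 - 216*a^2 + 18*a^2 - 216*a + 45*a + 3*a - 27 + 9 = -48*a^3 - 198*a^2 - 168*a - 18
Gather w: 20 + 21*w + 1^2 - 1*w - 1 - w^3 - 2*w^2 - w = -w^3 - 2*w^2 + 19*w + 20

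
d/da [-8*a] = -8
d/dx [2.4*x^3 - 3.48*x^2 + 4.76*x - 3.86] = 7.2*x^2 - 6.96*x + 4.76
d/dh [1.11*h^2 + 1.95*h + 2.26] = 2.22*h + 1.95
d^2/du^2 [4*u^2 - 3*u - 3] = 8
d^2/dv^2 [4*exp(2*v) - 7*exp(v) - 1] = (16*exp(v) - 7)*exp(v)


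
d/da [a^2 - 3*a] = 2*a - 3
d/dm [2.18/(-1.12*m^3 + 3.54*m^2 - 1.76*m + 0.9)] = (7.3248*m^2 - 15.4344*m + 3.8368)/(1.12*m^3 - 3.54*m^2 + 1.76*m - 0.9)^2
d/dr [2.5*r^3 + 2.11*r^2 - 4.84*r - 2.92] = 7.5*r^2 + 4.22*r - 4.84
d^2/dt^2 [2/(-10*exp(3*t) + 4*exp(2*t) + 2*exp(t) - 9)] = 4*(-4*(-15*exp(2*t) + 4*exp(t) + 1)^2*exp(t) + (45*exp(2*t) - 8*exp(t) - 1)*(10*exp(3*t) - 4*exp(2*t) - 2*exp(t) + 9))*exp(t)/(10*exp(3*t) - 4*exp(2*t) - 2*exp(t) + 9)^3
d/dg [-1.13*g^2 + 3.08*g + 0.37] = 3.08 - 2.26*g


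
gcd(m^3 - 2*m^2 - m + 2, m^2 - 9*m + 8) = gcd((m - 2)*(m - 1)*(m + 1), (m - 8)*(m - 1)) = m - 1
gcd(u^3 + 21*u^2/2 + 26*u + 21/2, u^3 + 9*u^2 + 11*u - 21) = u^2 + 10*u + 21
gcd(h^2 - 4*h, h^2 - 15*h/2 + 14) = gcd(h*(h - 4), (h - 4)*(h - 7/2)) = h - 4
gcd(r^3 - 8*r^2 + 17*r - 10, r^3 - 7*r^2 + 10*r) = r^2 - 7*r + 10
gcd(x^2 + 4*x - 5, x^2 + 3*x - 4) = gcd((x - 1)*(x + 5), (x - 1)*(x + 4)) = x - 1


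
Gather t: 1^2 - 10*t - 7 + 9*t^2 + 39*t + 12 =9*t^2 + 29*t + 6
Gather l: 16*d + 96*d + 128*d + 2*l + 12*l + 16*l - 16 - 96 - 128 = 240*d + 30*l - 240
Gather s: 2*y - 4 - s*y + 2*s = s*(2 - y) + 2*y - 4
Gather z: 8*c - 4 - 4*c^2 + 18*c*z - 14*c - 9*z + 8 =-4*c^2 - 6*c + z*(18*c - 9) + 4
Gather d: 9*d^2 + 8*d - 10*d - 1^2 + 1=9*d^2 - 2*d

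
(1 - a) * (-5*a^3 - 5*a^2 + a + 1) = 5*a^4 - 6*a^2 + 1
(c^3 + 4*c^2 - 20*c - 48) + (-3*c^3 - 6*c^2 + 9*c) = -2*c^3 - 2*c^2 - 11*c - 48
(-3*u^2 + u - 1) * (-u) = 3*u^3 - u^2 + u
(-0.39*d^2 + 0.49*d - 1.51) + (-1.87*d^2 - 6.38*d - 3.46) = -2.26*d^2 - 5.89*d - 4.97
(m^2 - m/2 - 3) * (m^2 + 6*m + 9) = m^4 + 11*m^3/2 + 3*m^2 - 45*m/2 - 27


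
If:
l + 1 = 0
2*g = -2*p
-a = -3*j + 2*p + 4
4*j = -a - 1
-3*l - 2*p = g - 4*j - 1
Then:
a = 43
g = 40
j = -11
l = -1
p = -40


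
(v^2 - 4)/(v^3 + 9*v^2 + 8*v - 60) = (v + 2)/(v^2 + 11*v + 30)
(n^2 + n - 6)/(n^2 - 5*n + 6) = (n + 3)/(n - 3)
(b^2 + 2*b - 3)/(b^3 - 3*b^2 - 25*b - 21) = (b - 1)/(b^2 - 6*b - 7)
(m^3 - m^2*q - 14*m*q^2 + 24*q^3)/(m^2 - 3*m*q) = m + 2*q - 8*q^2/m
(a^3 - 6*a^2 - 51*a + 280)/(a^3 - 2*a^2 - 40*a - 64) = (a^2 + 2*a - 35)/(a^2 + 6*a + 8)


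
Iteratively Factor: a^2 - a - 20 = (a - 5)*(a + 4)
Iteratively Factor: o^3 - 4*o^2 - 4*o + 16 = (o - 4)*(o^2 - 4) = (o - 4)*(o - 2)*(o + 2)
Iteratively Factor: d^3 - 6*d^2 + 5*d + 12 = (d - 3)*(d^2 - 3*d - 4) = (d - 4)*(d - 3)*(d + 1)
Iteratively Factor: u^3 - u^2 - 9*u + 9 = (u + 3)*(u^2 - 4*u + 3) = (u - 3)*(u + 3)*(u - 1)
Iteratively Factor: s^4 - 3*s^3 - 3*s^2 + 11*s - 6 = (s - 3)*(s^3 - 3*s + 2) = (s - 3)*(s - 1)*(s^2 + s - 2) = (s - 3)*(s - 1)*(s + 2)*(s - 1)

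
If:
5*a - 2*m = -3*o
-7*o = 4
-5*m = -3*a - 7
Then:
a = 158/133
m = 281/133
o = -4/7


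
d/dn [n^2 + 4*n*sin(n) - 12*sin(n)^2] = 4*n*cos(n) + 2*n + 4*sin(n) - 12*sin(2*n)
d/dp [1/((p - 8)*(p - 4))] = 2*(6 - p)/(p^4 - 24*p^3 + 208*p^2 - 768*p + 1024)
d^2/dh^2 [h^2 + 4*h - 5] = 2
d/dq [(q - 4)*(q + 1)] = 2*q - 3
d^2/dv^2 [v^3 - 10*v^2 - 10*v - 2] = 6*v - 20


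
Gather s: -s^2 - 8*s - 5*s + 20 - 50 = -s^2 - 13*s - 30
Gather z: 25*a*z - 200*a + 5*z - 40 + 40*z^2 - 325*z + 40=-200*a + 40*z^2 + z*(25*a - 320)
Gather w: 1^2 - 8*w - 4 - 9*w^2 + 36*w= -9*w^2 + 28*w - 3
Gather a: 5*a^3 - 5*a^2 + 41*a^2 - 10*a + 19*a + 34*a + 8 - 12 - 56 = 5*a^3 + 36*a^2 + 43*a - 60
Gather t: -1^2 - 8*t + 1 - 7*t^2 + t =-7*t^2 - 7*t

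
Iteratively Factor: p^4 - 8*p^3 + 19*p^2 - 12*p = (p - 3)*(p^3 - 5*p^2 + 4*p) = (p - 3)*(p - 1)*(p^2 - 4*p) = (p - 4)*(p - 3)*(p - 1)*(p)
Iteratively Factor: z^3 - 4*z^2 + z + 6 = (z - 2)*(z^2 - 2*z - 3) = (z - 2)*(z + 1)*(z - 3)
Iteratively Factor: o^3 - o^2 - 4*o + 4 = (o - 1)*(o^2 - 4) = (o - 2)*(o - 1)*(o + 2)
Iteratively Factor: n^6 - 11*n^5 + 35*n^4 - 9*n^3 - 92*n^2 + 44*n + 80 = (n - 2)*(n^5 - 9*n^4 + 17*n^3 + 25*n^2 - 42*n - 40) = (n - 4)*(n - 2)*(n^4 - 5*n^3 - 3*n^2 + 13*n + 10) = (n - 5)*(n - 4)*(n - 2)*(n^3 - 3*n - 2) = (n - 5)*(n - 4)*(n - 2)*(n + 1)*(n^2 - n - 2) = (n - 5)*(n - 4)*(n - 2)*(n + 1)^2*(n - 2)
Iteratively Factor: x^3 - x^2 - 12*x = (x)*(x^2 - x - 12) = x*(x + 3)*(x - 4)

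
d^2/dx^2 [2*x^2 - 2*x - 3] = 4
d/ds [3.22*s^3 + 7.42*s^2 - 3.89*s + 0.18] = 9.66*s^2 + 14.84*s - 3.89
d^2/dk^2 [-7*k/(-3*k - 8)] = -336/(3*k + 8)^3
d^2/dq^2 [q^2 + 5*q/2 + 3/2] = 2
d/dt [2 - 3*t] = -3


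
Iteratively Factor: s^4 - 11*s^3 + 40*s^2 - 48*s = (s - 4)*(s^3 - 7*s^2 + 12*s) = s*(s - 4)*(s^2 - 7*s + 12) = s*(s - 4)^2*(s - 3)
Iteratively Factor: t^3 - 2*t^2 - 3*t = (t)*(t^2 - 2*t - 3) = t*(t - 3)*(t + 1)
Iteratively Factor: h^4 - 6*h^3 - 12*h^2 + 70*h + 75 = (h - 5)*(h^3 - h^2 - 17*h - 15) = (h - 5)*(h + 3)*(h^2 - 4*h - 5) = (h - 5)*(h + 1)*(h + 3)*(h - 5)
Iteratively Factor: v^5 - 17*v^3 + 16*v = (v - 4)*(v^4 + 4*v^3 - v^2 - 4*v) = (v - 4)*(v + 4)*(v^3 - v) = v*(v - 4)*(v + 4)*(v^2 - 1) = v*(v - 4)*(v - 1)*(v + 4)*(v + 1)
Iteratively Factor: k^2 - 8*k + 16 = (k - 4)*(k - 4)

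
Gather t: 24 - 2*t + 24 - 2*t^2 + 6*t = -2*t^2 + 4*t + 48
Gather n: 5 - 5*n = 5 - 5*n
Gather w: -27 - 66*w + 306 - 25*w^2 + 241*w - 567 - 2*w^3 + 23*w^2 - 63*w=-2*w^3 - 2*w^2 + 112*w - 288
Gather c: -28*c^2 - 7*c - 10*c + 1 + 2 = -28*c^2 - 17*c + 3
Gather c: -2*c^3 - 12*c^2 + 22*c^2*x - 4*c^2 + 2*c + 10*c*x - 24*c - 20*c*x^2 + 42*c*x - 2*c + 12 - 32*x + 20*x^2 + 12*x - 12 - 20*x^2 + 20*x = -2*c^3 + c^2*(22*x - 16) + c*(-20*x^2 + 52*x - 24)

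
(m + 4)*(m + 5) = m^2 + 9*m + 20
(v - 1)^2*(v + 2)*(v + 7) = v^4 + 7*v^3 - 3*v^2 - 19*v + 14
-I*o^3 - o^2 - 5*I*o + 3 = (o - 3*I)*(o + I)*(-I*o + 1)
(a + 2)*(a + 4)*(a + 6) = a^3 + 12*a^2 + 44*a + 48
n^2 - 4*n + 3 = (n - 3)*(n - 1)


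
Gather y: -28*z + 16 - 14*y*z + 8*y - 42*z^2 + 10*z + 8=y*(8 - 14*z) - 42*z^2 - 18*z + 24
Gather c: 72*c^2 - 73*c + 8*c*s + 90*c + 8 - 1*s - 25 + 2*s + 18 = 72*c^2 + c*(8*s + 17) + s + 1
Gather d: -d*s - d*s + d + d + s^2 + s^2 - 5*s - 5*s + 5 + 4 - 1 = d*(2 - 2*s) + 2*s^2 - 10*s + 8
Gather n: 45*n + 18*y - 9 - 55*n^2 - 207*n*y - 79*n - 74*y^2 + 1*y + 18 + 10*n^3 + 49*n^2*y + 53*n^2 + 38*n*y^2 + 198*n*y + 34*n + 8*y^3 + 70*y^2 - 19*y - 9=10*n^3 + n^2*(49*y - 2) + n*(38*y^2 - 9*y) + 8*y^3 - 4*y^2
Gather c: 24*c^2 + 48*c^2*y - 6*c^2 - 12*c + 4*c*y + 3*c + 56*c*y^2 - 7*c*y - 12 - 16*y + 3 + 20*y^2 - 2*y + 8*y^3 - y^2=c^2*(48*y + 18) + c*(56*y^2 - 3*y - 9) + 8*y^3 + 19*y^2 - 18*y - 9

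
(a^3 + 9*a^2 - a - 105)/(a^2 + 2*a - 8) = (a^3 + 9*a^2 - a - 105)/(a^2 + 2*a - 8)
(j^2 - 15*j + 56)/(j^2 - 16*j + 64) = (j - 7)/(j - 8)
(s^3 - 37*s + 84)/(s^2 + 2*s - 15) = (s^2 + 3*s - 28)/(s + 5)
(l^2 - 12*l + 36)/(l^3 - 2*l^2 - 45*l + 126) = (l - 6)/(l^2 + 4*l - 21)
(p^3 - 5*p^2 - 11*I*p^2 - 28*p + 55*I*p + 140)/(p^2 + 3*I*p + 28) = (p^2 - p*(5 + 7*I) + 35*I)/(p + 7*I)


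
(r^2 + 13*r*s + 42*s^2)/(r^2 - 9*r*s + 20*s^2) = (r^2 + 13*r*s + 42*s^2)/(r^2 - 9*r*s + 20*s^2)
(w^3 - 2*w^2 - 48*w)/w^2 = w - 2 - 48/w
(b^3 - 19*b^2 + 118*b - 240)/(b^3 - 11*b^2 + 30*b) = (b - 8)/b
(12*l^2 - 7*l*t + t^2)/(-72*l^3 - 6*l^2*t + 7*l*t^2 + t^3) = (-4*l + t)/(24*l^2 + 10*l*t + t^2)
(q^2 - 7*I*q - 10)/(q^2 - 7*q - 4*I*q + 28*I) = (q^2 - 7*I*q - 10)/(q^2 - 7*q - 4*I*q + 28*I)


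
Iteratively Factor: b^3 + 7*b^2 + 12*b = (b + 3)*(b^2 + 4*b) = b*(b + 3)*(b + 4)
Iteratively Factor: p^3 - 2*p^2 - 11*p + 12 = (p + 3)*(p^2 - 5*p + 4) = (p - 4)*(p + 3)*(p - 1)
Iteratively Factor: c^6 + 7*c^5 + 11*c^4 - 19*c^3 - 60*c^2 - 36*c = (c + 3)*(c^5 + 4*c^4 - c^3 - 16*c^2 - 12*c) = (c + 2)*(c + 3)*(c^4 + 2*c^3 - 5*c^2 - 6*c) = c*(c + 2)*(c + 3)*(c^3 + 2*c^2 - 5*c - 6) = c*(c - 2)*(c + 2)*(c + 3)*(c^2 + 4*c + 3) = c*(c - 2)*(c + 2)*(c + 3)^2*(c + 1)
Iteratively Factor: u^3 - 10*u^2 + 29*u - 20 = (u - 4)*(u^2 - 6*u + 5) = (u - 5)*(u - 4)*(u - 1)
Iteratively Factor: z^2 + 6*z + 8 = (z + 4)*(z + 2)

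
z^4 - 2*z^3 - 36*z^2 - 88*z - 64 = (z - 8)*(z + 2)^3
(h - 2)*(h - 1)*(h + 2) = h^3 - h^2 - 4*h + 4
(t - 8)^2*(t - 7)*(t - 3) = t^4 - 26*t^3 + 245*t^2 - 976*t + 1344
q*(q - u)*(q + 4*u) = q^3 + 3*q^2*u - 4*q*u^2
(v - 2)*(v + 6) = v^2 + 4*v - 12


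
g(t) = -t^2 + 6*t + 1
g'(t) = 6 - 2*t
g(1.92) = 8.83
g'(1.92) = 2.16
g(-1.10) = -6.81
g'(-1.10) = 8.20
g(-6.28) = -76.12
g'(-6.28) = 18.56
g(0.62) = 4.34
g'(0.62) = 4.76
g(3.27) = 9.93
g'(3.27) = -0.54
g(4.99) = 6.04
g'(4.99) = -3.98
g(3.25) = 9.94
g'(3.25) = -0.50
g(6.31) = -0.96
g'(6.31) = -6.62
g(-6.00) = -71.00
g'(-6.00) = 18.00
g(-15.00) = -314.00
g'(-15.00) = 36.00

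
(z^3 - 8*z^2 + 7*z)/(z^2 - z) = z - 7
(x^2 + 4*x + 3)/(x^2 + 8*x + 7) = (x + 3)/(x + 7)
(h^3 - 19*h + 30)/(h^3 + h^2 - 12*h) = (h^2 + 3*h - 10)/(h*(h + 4))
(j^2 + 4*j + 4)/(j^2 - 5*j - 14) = (j + 2)/(j - 7)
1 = 1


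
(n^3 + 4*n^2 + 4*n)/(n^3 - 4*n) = (n + 2)/(n - 2)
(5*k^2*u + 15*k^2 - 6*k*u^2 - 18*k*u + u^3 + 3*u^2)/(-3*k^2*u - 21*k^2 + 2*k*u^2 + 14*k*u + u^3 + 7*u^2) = (-5*k*u - 15*k + u^2 + 3*u)/(3*k*u + 21*k + u^2 + 7*u)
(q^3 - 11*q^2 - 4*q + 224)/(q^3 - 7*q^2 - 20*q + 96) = (q - 7)/(q - 3)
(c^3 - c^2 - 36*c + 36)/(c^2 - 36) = c - 1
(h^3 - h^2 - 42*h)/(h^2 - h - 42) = h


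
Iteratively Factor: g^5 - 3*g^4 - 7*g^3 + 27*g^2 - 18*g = (g)*(g^4 - 3*g^3 - 7*g^2 + 27*g - 18) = g*(g - 1)*(g^3 - 2*g^2 - 9*g + 18) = g*(g - 3)*(g - 1)*(g^2 + g - 6) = g*(g - 3)*(g - 1)*(g + 3)*(g - 2)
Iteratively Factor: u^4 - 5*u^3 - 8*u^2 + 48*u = (u - 4)*(u^3 - u^2 - 12*u) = (u - 4)^2*(u^2 + 3*u) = u*(u - 4)^2*(u + 3)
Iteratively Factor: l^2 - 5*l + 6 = (l - 3)*(l - 2)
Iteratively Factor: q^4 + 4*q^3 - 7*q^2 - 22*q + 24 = (q - 2)*(q^3 + 6*q^2 + 5*q - 12) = (q - 2)*(q + 4)*(q^2 + 2*q - 3) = (q - 2)*(q - 1)*(q + 4)*(q + 3)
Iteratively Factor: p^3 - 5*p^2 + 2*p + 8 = (p - 2)*(p^2 - 3*p - 4) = (p - 2)*(p + 1)*(p - 4)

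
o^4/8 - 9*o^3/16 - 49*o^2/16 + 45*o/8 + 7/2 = (o/4 + 1)*(o/2 + 1/4)*(o - 7)*(o - 2)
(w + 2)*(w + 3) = w^2 + 5*w + 6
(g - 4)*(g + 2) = g^2 - 2*g - 8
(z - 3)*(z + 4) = z^2 + z - 12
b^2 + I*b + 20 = (b - 4*I)*(b + 5*I)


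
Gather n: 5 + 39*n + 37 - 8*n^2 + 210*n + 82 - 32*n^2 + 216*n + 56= -40*n^2 + 465*n + 180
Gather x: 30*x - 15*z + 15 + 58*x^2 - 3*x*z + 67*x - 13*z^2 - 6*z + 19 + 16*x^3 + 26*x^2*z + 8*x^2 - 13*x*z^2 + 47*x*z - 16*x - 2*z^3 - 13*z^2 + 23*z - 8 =16*x^3 + x^2*(26*z + 66) + x*(-13*z^2 + 44*z + 81) - 2*z^3 - 26*z^2 + 2*z + 26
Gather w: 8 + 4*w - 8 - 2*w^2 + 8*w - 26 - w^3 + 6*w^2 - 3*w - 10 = -w^3 + 4*w^2 + 9*w - 36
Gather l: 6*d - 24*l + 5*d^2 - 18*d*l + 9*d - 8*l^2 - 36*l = 5*d^2 + 15*d - 8*l^2 + l*(-18*d - 60)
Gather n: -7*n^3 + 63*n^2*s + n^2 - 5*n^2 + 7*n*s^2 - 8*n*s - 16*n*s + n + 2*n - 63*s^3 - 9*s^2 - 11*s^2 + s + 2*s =-7*n^3 + n^2*(63*s - 4) + n*(7*s^2 - 24*s + 3) - 63*s^3 - 20*s^2 + 3*s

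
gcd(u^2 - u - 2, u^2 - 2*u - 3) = u + 1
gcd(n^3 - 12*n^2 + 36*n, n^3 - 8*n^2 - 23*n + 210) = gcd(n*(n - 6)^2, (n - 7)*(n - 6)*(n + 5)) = n - 6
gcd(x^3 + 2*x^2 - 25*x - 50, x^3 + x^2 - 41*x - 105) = x + 5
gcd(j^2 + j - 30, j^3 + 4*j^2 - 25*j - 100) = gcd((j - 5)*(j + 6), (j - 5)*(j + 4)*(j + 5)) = j - 5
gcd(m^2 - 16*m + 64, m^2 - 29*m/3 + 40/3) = m - 8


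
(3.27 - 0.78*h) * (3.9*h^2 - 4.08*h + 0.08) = -3.042*h^3 + 15.9354*h^2 - 13.404*h + 0.2616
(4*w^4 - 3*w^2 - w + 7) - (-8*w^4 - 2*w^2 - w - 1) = 12*w^4 - w^2 + 8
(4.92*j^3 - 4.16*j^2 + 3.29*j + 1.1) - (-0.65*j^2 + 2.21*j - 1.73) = 4.92*j^3 - 3.51*j^2 + 1.08*j + 2.83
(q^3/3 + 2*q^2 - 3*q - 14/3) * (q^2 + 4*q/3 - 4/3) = q^5/3 + 22*q^4/9 - 7*q^3/9 - 34*q^2/3 - 20*q/9 + 56/9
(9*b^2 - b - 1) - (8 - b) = 9*b^2 - 9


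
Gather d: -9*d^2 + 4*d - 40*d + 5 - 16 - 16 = -9*d^2 - 36*d - 27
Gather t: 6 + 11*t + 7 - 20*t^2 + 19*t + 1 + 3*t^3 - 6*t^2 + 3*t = 3*t^3 - 26*t^2 + 33*t + 14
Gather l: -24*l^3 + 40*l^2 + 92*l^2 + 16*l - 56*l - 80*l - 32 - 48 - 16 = -24*l^3 + 132*l^2 - 120*l - 96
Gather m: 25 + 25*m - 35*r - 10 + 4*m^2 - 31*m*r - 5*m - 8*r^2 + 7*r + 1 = 4*m^2 + m*(20 - 31*r) - 8*r^2 - 28*r + 16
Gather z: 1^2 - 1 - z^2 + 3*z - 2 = -z^2 + 3*z - 2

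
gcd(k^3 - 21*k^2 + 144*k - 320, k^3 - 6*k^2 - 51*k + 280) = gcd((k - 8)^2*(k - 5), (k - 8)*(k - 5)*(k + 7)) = k^2 - 13*k + 40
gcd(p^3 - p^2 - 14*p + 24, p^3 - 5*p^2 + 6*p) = p^2 - 5*p + 6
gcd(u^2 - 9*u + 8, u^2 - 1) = u - 1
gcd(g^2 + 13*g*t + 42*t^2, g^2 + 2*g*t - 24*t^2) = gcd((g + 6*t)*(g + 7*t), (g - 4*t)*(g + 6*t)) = g + 6*t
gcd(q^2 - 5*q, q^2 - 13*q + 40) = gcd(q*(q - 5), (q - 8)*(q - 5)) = q - 5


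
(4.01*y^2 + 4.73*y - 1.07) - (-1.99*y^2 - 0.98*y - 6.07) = 6.0*y^2 + 5.71*y + 5.0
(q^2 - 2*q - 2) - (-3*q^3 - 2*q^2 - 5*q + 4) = 3*q^3 + 3*q^2 + 3*q - 6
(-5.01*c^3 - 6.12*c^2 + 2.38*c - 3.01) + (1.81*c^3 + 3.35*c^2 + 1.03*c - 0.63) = -3.2*c^3 - 2.77*c^2 + 3.41*c - 3.64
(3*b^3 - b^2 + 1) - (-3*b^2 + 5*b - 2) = 3*b^3 + 2*b^2 - 5*b + 3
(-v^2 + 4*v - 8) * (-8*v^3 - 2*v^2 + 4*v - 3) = 8*v^5 - 30*v^4 + 52*v^3 + 35*v^2 - 44*v + 24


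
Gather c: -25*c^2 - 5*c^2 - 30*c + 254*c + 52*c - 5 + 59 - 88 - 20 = -30*c^2 + 276*c - 54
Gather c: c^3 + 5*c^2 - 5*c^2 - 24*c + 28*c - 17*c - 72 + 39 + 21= c^3 - 13*c - 12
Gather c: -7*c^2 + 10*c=-7*c^2 + 10*c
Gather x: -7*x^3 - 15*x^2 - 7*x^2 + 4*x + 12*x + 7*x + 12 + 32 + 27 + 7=-7*x^3 - 22*x^2 + 23*x + 78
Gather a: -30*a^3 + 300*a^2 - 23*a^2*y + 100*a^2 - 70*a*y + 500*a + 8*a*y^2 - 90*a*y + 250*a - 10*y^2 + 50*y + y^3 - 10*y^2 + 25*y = -30*a^3 + a^2*(400 - 23*y) + a*(8*y^2 - 160*y + 750) + y^3 - 20*y^2 + 75*y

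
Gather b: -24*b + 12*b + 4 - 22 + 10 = -12*b - 8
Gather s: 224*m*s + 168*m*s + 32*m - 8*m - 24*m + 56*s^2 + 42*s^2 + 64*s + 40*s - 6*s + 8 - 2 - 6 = 98*s^2 + s*(392*m + 98)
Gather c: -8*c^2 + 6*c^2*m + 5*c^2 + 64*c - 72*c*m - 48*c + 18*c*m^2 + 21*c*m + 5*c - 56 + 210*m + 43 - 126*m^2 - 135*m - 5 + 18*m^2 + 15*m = c^2*(6*m - 3) + c*(18*m^2 - 51*m + 21) - 108*m^2 + 90*m - 18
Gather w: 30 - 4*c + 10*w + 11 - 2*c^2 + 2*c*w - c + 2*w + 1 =-2*c^2 - 5*c + w*(2*c + 12) + 42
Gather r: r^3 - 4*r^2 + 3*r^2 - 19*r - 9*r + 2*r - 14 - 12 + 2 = r^3 - r^2 - 26*r - 24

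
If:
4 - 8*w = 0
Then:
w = 1/2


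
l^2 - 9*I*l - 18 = (l - 6*I)*(l - 3*I)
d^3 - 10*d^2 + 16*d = d*(d - 8)*(d - 2)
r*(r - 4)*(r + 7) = r^3 + 3*r^2 - 28*r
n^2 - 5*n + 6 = (n - 3)*(n - 2)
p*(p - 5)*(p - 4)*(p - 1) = p^4 - 10*p^3 + 29*p^2 - 20*p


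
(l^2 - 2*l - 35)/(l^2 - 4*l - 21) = (l + 5)/(l + 3)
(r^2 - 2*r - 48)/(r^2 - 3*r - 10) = (-r^2 + 2*r + 48)/(-r^2 + 3*r + 10)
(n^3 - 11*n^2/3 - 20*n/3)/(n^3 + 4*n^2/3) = (n - 5)/n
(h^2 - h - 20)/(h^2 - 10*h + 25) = (h + 4)/(h - 5)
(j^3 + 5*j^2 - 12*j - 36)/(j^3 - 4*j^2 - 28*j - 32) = (j^2 + 3*j - 18)/(j^2 - 6*j - 16)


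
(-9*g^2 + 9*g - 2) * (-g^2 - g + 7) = 9*g^4 - 70*g^2 + 65*g - 14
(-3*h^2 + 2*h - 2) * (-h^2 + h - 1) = 3*h^4 - 5*h^3 + 7*h^2 - 4*h + 2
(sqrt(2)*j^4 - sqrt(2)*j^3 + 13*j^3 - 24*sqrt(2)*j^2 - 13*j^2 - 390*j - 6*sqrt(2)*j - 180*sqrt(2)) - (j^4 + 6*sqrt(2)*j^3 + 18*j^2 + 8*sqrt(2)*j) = -j^4 + sqrt(2)*j^4 - 7*sqrt(2)*j^3 + 13*j^3 - 24*sqrt(2)*j^2 - 31*j^2 - 390*j - 14*sqrt(2)*j - 180*sqrt(2)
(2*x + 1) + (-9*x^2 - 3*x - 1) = -9*x^2 - x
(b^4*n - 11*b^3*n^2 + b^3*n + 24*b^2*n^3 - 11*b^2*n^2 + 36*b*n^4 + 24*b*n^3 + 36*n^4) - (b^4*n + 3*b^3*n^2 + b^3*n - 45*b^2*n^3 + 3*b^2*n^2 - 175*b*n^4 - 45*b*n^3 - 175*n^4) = -14*b^3*n^2 + 69*b^2*n^3 - 14*b^2*n^2 + 211*b*n^4 + 69*b*n^3 + 211*n^4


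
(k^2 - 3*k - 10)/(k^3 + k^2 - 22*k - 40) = 1/(k + 4)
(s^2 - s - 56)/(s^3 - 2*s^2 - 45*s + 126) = (s - 8)/(s^2 - 9*s + 18)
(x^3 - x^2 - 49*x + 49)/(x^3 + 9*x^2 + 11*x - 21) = (x - 7)/(x + 3)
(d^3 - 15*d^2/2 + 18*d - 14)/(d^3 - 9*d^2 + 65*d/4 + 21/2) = 2*(d^2 - 4*d + 4)/(2*d^2 - 11*d - 6)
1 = 1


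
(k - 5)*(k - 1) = k^2 - 6*k + 5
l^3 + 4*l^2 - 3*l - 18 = (l - 2)*(l + 3)^2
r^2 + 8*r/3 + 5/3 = (r + 1)*(r + 5/3)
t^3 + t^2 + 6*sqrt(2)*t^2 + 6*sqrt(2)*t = t*(t + 1)*(t + 6*sqrt(2))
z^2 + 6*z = z*(z + 6)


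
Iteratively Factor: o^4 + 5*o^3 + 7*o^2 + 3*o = (o + 3)*(o^3 + 2*o^2 + o) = (o + 1)*(o + 3)*(o^2 + o) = o*(o + 1)*(o + 3)*(o + 1)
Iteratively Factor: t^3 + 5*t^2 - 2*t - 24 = (t + 4)*(t^2 + t - 6) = (t + 3)*(t + 4)*(t - 2)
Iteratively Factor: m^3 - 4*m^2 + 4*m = (m)*(m^2 - 4*m + 4) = m*(m - 2)*(m - 2)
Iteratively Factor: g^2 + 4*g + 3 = (g + 3)*(g + 1)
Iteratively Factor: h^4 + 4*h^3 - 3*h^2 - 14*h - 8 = (h + 1)*(h^3 + 3*h^2 - 6*h - 8) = (h + 1)*(h + 4)*(h^2 - h - 2) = (h + 1)^2*(h + 4)*(h - 2)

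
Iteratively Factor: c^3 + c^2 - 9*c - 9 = (c + 3)*(c^2 - 2*c - 3) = (c + 1)*(c + 3)*(c - 3)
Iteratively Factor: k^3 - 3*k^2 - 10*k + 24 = (k + 3)*(k^2 - 6*k + 8) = (k - 2)*(k + 3)*(k - 4)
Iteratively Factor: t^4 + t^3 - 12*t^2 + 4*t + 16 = (t - 2)*(t^3 + 3*t^2 - 6*t - 8) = (t - 2)*(t + 4)*(t^2 - t - 2) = (t - 2)^2*(t + 4)*(t + 1)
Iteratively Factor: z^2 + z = (z + 1)*(z)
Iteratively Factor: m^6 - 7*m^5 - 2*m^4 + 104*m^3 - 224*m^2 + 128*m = (m - 2)*(m^5 - 5*m^4 - 12*m^3 + 80*m^2 - 64*m) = (m - 2)*(m - 1)*(m^4 - 4*m^3 - 16*m^2 + 64*m) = (m - 4)*(m - 2)*(m - 1)*(m^3 - 16*m) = (m - 4)^2*(m - 2)*(m - 1)*(m^2 + 4*m) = (m - 4)^2*(m - 2)*(m - 1)*(m + 4)*(m)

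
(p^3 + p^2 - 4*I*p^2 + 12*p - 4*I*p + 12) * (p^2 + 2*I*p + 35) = p^5 + p^4 - 2*I*p^4 + 55*p^3 - 2*I*p^3 + 55*p^2 - 116*I*p^2 + 420*p - 116*I*p + 420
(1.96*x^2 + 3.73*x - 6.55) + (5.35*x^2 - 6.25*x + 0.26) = 7.31*x^2 - 2.52*x - 6.29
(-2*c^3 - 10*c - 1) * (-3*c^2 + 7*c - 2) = 6*c^5 - 14*c^4 + 34*c^3 - 67*c^2 + 13*c + 2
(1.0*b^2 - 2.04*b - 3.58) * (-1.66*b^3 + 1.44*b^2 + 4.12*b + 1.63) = -1.66*b^5 + 4.8264*b^4 + 7.1252*b^3 - 11.93*b^2 - 18.0748*b - 5.8354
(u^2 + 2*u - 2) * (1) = u^2 + 2*u - 2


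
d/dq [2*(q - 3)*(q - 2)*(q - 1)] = 6*q^2 - 24*q + 22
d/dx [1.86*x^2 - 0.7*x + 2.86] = 3.72*x - 0.7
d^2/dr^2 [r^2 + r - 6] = 2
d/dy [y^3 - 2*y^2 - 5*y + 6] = 3*y^2 - 4*y - 5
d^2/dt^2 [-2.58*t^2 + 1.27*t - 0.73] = -5.16000000000000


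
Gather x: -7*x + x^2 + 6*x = x^2 - x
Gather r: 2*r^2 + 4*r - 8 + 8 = 2*r^2 + 4*r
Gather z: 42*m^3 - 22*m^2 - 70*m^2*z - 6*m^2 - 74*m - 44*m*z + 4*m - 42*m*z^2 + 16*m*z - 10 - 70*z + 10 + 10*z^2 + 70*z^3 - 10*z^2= 42*m^3 - 28*m^2 - 42*m*z^2 - 70*m + 70*z^3 + z*(-70*m^2 - 28*m - 70)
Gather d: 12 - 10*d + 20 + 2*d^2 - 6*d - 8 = 2*d^2 - 16*d + 24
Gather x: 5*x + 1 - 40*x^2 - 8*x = -40*x^2 - 3*x + 1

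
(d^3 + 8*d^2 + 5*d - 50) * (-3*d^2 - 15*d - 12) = -3*d^5 - 39*d^4 - 147*d^3 - 21*d^2 + 690*d + 600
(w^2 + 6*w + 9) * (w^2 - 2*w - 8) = w^4 + 4*w^3 - 11*w^2 - 66*w - 72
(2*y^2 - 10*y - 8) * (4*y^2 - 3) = 8*y^4 - 40*y^3 - 38*y^2 + 30*y + 24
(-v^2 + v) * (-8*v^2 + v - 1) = 8*v^4 - 9*v^3 + 2*v^2 - v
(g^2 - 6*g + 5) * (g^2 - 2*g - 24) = g^4 - 8*g^3 - 7*g^2 + 134*g - 120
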